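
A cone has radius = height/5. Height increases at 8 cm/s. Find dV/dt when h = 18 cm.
2592π/25 cm³/s

V = (1/3)π(h/5)²h = πh³/75
dV/dt = πh²/25 · 8
At h = 18: dV/dt = 2592π/25 cm³/s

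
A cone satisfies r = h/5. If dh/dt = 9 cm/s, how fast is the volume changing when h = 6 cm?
324π/25 cm³/s

V = (1/3)π(h/5)²h = πh³/75
dV/dt = πh²/25 · 9
At h = 6: dV/dt = 324π/25 cm³/s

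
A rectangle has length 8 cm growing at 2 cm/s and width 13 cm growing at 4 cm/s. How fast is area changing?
58 cm²/s

A = lw
dA/dt = w·dl/dt + l·dw/dt = 13·2 + 8·4 = 58 cm²/s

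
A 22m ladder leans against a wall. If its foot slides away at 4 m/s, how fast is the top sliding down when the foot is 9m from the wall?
36√403/403 ≈ 1.793 m/s

x² + y² = 22²
2x·dx/dt + 2y·dy/dt = 0
dy/dt = -x/y · dx/dt = -9/√403 · 4 = -36√403/403 m/s
The top is descending at 36√403/403 ≈ 1.793 m/s.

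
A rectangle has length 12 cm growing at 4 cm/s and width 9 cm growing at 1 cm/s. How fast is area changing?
48 cm²/s

A = lw
dA/dt = w·dl/dt + l·dw/dt = 9·4 + 12·1 = 48 cm²/s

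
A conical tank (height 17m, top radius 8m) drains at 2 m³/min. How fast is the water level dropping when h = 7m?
289/(1568π) ≈ 0.05867 m/min

r/h = 8/17, so r = (8/17)h
V = (1/3)πr²h = (1/3)π((8/17)h)²h = (64/867)πh³
dV/dh = (64/289)πh²
dh/dt = (dV/dt)/(dV/dh) = -2/((64/289)π·7²) = -289/(1568π) m/min
The level is dropping at 289/(1568π) ≈ 0.05867 m/min.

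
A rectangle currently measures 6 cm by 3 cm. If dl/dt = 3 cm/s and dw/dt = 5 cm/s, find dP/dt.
16 cm/s

P = 2(l + w)
dP/dt = 2(dl/dt + dw/dt) = 2(3 + 5) = 16 cm/s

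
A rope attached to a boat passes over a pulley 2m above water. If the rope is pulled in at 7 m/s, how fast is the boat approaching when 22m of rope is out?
77√30/60 ≈ 7.029 m/s

rope² = x² + 2²
x = √(22² - 2²) = 4√30
dx/dt = (rope/x) · d(rope)/dt = (22/(4√30)) · (-7) = -77√30/60 m/s
The boat approaches at 77√30/60 ≈ 7.029 m/s.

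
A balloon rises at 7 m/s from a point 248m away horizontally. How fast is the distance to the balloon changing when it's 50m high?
175√16001/16001 ≈ 1.383 m/s

z² = 248² + y²
z = √(248² + 50²) = 2√16001
dz/dt = y/z · dy/dt = 50/(2√16001) · 7 = 175√16001/16001 ≈ 1.383 m/s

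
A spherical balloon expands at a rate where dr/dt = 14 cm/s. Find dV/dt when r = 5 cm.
1400π cm³/s

V = (4/3)πr³
dV/dt = dV/dr · dr/dt = 4πr² · 14
At r = 5: dV/dt = 1400π cm³/s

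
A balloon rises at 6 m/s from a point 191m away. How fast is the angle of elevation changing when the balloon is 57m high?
0.028845 rad/s

tan(θ) = y/191
sec²(θ) · dθ/dt = (1/191) · dy/dt
dθ/dt = cos²(θ)/191 · 6 = 191/(191² + 57²) · 6
dθ/dt = 0.028845 rad/s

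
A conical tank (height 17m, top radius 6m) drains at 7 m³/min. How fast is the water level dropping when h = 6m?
2023/(1296π) ≈ 0.4969 m/min

r/h = 6/17, so r = (6/17)h
V = (1/3)πr²h = (1/3)π((6/17)h)²h = (12/289)πh³
dV/dh = (36/289)πh²
dh/dt = (dV/dt)/(dV/dh) = -7/((36/289)π·6²) = -2023/(1296π) m/min
The level is dropping at 2023/(1296π) ≈ 0.4969 m/min.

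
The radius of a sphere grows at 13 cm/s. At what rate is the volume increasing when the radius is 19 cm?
18772π cm³/s

V = (4/3)πr³
dV/dt = dV/dr · dr/dt = 4πr² · 13
At r = 19: dV/dt = 18772π cm³/s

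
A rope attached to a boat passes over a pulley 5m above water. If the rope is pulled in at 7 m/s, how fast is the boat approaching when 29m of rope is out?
203√51/204 ≈ 7.106 m/s

rope² = x² + 5²
x = √(29² - 5²) = 4√51
dx/dt = (rope/x) · d(rope)/dt = (29/(4√51)) · (-7) = -203√51/204 m/s
The boat approaches at 203√51/204 ≈ 7.106 m/s.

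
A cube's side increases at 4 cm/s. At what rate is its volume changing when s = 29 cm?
10092 cm³/s

V = s³
dV/dt = 3s² · ds/dt = 3·29²·4 = 10092 cm³/s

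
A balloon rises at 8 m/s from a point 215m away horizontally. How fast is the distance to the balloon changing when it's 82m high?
656√52949/52949 ≈ 2.851 m/s

z² = 215² + y²
z = √(215² + 82²) = √52949
dz/dt = y/z · dy/dt = 82/√52949 · 8 = 656√52949/52949 ≈ 2.851 m/s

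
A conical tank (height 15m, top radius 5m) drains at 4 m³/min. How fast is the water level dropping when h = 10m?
9/(25π) ≈ 0.1146 m/min

r/h = 5/15, so r = (1/3)h
V = (1/3)πr²h = (1/3)π((1/3)h)²h = (1/27)πh³
dV/dh = (1/9)πh²
dh/dt = (dV/dt)/(dV/dh) = -4/((1/9)π·10²) = -9/(25π) m/min
The level is dropping at 9/(25π) ≈ 0.1146 m/min.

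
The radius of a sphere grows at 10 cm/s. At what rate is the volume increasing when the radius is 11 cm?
4840π cm³/s

V = (4/3)πr³
dV/dt = dV/dr · dr/dt = 4πr² · 10
At r = 11: dV/dt = 4840π cm³/s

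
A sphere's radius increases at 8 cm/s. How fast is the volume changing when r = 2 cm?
128π cm³/s

V = (4/3)πr³
dV/dt = dV/dr · dr/dt = 4πr² · 8
At r = 2: dV/dt = 128π cm³/s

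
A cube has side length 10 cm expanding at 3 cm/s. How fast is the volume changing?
900 cm³/s

V = s³
dV/dt = 3s² · ds/dt = 3·10²·3 = 900 cm³/s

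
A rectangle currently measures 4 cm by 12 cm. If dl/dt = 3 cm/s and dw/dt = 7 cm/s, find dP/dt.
20 cm/s

P = 2(l + w)
dP/dt = 2(dl/dt + dw/dt) = 2(3 + 7) = 20 cm/s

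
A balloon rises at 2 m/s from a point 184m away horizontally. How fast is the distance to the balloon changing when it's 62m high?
62√377/1885 ≈ 0.6386 m/s

z² = 184² + y²
z = √(184² + 62²) = 10√377
dz/dt = y/z · dy/dt = 62/(10√377) · 2 = 62√377/1885 ≈ 0.6386 m/s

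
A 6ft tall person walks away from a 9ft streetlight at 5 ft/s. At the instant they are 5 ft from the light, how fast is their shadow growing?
10 ft/s

By similar triangles: 9/(x+s) = 6/s
Solving: s = 6x/3
ds/dt = 6/3 · dx/dt = 2 · 5 = 10 ft/s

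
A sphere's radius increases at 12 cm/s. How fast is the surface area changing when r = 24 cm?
2304π cm²/s

S = 4πr²
dS/dt = dS/dr · dr/dt = 8πr · 12
At r = 24: dS/dt = 2304π cm²/s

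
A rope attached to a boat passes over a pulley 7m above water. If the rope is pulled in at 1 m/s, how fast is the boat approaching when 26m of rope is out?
26√627/627 ≈ 1.038 m/s

rope² = x² + 7²
x = √(26² - 7²) = √627
dx/dt = (rope/x) · d(rope)/dt = (26/√627) · (-1) = -26√627/627 m/s
The boat approaches at 26√627/627 ≈ 1.038 m/s.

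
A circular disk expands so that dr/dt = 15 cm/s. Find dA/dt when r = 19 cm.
570π cm²/s

A = πr²
dA/dt = 2πr · dr/dt = 2π(19)(15) = 570π cm²/s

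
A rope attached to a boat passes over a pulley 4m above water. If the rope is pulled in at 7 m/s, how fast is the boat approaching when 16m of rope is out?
28√15/15 ≈ 7.23 m/s

rope² = x² + 4²
x = √(16² - 4²) = 4√15
dx/dt = (rope/x) · d(rope)/dt = (16/(4√15)) · (-7) = -28√15/15 m/s
The boat approaches at 28√15/15 ≈ 7.23 m/s.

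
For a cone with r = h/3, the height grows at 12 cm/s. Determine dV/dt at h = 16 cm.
1024π/3 cm³/s

V = (1/3)π(h/3)²h = πh³/27
dV/dt = πh²/9 · 12
At h = 16: dV/dt = 1024π/3 cm³/s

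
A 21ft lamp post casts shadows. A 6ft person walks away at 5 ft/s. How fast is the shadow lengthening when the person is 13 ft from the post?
2 ft/s

By similar triangles: 21/(x+s) = 6/s
Solving: s = 6x/15
ds/dt = 6/15 · dx/dt = 2/5 · 5 = 2 ft/s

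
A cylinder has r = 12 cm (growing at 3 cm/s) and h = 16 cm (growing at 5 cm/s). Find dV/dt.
1872π cm³/s

V = πr²h
dV/dt = 2πrh·dr/dt + πr²·dh/dt
= 2π(12)(16)(3) + π(12)²(5)
= 1872π cm³/s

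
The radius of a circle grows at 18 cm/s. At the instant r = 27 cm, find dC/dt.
36π cm/s

C = 2πr
dC/dt = 2π · dr/dt = 2π · 18 = 36π cm/s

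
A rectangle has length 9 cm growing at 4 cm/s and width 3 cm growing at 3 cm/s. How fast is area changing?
39 cm²/s

A = lw
dA/dt = w·dl/dt + l·dw/dt = 3·4 + 9·3 = 39 cm²/s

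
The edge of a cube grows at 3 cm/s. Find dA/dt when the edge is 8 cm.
288 cm²/s

A = 6s²
dA/dt = 12s · ds/dt = 12·8·3 = 288 cm²/s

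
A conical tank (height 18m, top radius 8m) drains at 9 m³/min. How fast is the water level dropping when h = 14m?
729/(3136π) ≈ 0.07399 m/min

r/h = 8/18, so r = (4/9)h
V = (1/3)πr²h = (1/3)π((4/9)h)²h = (16/243)πh³
dV/dh = (16/81)πh²
dh/dt = (dV/dt)/(dV/dh) = -9/((16/81)π·14²) = -729/(3136π) m/min
The level is dropping at 729/(3136π) ≈ 0.07399 m/min.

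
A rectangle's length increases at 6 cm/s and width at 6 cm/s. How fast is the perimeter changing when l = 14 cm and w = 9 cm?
24 cm/s

P = 2(l + w)
dP/dt = 2(dl/dt + dw/dt) = 2(6 + 6) = 24 cm/s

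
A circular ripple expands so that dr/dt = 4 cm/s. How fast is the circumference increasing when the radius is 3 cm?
8π cm/s

C = 2πr
dC/dt = 2π · dr/dt = 2π · 4 = 8π cm/s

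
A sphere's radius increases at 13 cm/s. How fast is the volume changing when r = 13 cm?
8788π cm³/s

V = (4/3)πr³
dV/dt = dV/dr · dr/dt = 4πr² · 13
At r = 13: dV/dt = 8788π cm³/s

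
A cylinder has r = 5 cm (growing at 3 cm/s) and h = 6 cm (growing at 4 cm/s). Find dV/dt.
280π cm³/s

V = πr²h
dV/dt = 2πrh·dr/dt + πr²·dh/dt
= 2π(5)(6)(3) + π(5)²(4)
= 280π cm³/s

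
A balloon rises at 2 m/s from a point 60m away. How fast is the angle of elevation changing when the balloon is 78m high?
0.012392 rad/s

tan(θ) = y/60
sec²(θ) · dθ/dt = (1/60) · dy/dt
dθ/dt = cos²(θ)/60 · 2 = 60/(60² + 78²) · 2
dθ/dt = 0.012392 rad/s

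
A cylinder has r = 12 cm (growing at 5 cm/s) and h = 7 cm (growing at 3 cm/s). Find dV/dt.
1272π cm³/s

V = πr²h
dV/dt = 2πrh·dr/dt + πr²·dh/dt
= 2π(12)(7)(5) + π(12)²(3)
= 1272π cm³/s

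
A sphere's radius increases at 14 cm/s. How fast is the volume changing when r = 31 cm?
53816π cm³/s

V = (4/3)πr³
dV/dt = dV/dr · dr/dt = 4πr² · 14
At r = 31: dV/dt = 53816π cm³/s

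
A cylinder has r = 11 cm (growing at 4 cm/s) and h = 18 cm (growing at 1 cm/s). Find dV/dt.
1705π cm³/s

V = πr²h
dV/dt = 2πrh·dr/dt + πr²·dh/dt
= 2π(11)(18)(4) + π(11)²(1)
= 1705π cm³/s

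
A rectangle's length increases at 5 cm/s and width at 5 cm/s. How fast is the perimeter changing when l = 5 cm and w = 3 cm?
20 cm/s

P = 2(l + w)
dP/dt = 2(dl/dt + dw/dt) = 2(5 + 5) = 20 cm/s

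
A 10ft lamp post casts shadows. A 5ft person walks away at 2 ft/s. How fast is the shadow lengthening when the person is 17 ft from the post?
2 ft/s

By similar triangles: 10/(x+s) = 5/s
Solving: s = 5x/5
ds/dt = 5/5 · dx/dt = 1 · 2 = 2 ft/s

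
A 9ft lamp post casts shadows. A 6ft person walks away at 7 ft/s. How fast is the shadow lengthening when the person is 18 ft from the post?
14 ft/s

By similar triangles: 9/(x+s) = 6/s
Solving: s = 6x/3
ds/dt = 6/3 · dx/dt = 2 · 7 = 14 ft/s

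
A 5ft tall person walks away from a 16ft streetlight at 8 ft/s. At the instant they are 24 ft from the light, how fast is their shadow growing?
40/11 ft/s

By similar triangles: 16/(x+s) = 5/s
Solving: s = 5x/11
ds/dt = 5/11 · dx/dt = 5/11 · 8 = 40/11 ft/s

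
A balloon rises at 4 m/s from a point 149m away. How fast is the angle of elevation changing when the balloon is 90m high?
0.019669 rad/s

tan(θ) = y/149
sec²(θ) · dθ/dt = (1/149) · dy/dt
dθ/dt = cos²(θ)/149 · 4 = 149/(149² + 90²) · 4
dθ/dt = 0.019669 rad/s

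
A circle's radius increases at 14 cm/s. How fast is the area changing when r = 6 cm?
168π cm²/s

A = πr²
dA/dt = 2πr · dr/dt = 2π(6)(14) = 168π cm²/s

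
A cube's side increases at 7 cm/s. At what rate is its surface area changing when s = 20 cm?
1680 cm²/s

A = 6s²
dA/dt = 12s · ds/dt = 12·20·7 = 1680 cm²/s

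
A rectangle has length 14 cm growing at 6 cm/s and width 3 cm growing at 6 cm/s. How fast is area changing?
102 cm²/s

A = lw
dA/dt = w·dl/dt + l·dw/dt = 3·6 + 14·6 = 102 cm²/s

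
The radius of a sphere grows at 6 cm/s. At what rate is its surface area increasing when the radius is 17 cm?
816π cm²/s

S = 4πr²
dS/dt = dS/dr · dr/dt = 8πr · 6
At r = 17: dS/dt = 816π cm²/s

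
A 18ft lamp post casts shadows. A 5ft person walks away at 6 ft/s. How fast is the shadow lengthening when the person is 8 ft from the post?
30/13 ft/s

By similar triangles: 18/(x+s) = 5/s
Solving: s = 5x/13
ds/dt = 5/13 · dx/dt = 5/13 · 6 = 30/13 ft/s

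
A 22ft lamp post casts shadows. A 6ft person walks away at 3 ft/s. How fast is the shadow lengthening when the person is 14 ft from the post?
9/8 ft/s

By similar triangles: 22/(x+s) = 6/s
Solving: s = 6x/16
ds/dt = 6/16 · dx/dt = 3/8 · 3 = 9/8 ft/s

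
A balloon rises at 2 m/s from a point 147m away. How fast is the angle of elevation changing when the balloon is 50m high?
0.012195 rad/s

tan(θ) = y/147
sec²(θ) · dθ/dt = (1/147) · dy/dt
dθ/dt = cos²(θ)/147 · 2 = 147/(147² + 50²) · 2
dθ/dt = 0.012195 rad/s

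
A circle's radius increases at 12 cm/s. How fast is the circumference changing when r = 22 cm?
24π cm/s

C = 2πr
dC/dt = 2π · dr/dt = 2π · 12 = 24π cm/s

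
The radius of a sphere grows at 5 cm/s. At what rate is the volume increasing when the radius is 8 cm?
1280π cm³/s

V = (4/3)πr³
dV/dt = dV/dr · dr/dt = 4πr² · 5
At r = 8: dV/dt = 1280π cm³/s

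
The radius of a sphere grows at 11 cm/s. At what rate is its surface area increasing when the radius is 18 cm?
1584π cm²/s

S = 4πr²
dS/dt = dS/dr · dr/dt = 8πr · 11
At r = 18: dS/dt = 1584π cm²/s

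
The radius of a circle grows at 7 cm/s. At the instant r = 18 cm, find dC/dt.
14π cm/s

C = 2πr
dC/dt = 2π · dr/dt = 2π · 7 = 14π cm/s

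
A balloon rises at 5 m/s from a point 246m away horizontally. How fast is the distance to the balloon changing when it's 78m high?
13√74/74 ≈ 1.511 m/s

z² = 246² + y²
z = √(246² + 78²) = 30√74
dz/dt = y/z · dy/dt = 78/(30√74) · 5 = 13√74/74 ≈ 1.511 m/s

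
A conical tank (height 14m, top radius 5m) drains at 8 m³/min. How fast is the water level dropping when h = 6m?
392/(225π) ≈ 0.5546 m/min

r/h = 5/14, so r = (5/14)h
V = (1/3)πr²h = (1/3)π((5/14)h)²h = (25/588)πh³
dV/dh = (25/196)πh²
dh/dt = (dV/dt)/(dV/dh) = -8/((25/196)π·6²) = -392/(225π) m/min
The level is dropping at 392/(225π) ≈ 0.5546 m/min.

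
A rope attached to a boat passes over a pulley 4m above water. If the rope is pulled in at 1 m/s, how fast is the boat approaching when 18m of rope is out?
9√77/77 ≈ 1.026 m/s

rope² = x² + 4²
x = √(18² - 4²) = 2√77
dx/dt = (rope/x) · d(rope)/dt = (18/(2√77)) · (-1) = -9√77/77 m/s
The boat approaches at 9√77/77 ≈ 1.026 m/s.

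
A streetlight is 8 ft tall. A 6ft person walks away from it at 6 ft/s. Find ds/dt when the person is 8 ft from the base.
18 ft/s

By similar triangles: 8/(x+s) = 6/s
Solving: s = 6x/2
ds/dt = 6/2 · dx/dt = 3 · 6 = 18 ft/s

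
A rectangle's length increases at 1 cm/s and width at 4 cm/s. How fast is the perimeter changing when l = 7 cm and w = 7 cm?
10 cm/s

P = 2(l + w)
dP/dt = 2(dl/dt + dw/dt) = 2(1 + 4) = 10 cm/s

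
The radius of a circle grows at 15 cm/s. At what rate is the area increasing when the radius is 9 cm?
270π cm²/s

A = πr²
dA/dt = 2πr · dr/dt = 2π(9)(15) = 270π cm²/s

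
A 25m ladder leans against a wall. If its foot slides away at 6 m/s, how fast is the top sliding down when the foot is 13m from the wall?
13√114/38 ≈ 3.653 m/s

x² + y² = 25²
2x·dx/dt + 2y·dy/dt = 0
dy/dt = -x/y · dx/dt = -13/(2√114) · 6 = -13√114/38 m/s
The top is descending at 13√114/38 ≈ 3.653 m/s.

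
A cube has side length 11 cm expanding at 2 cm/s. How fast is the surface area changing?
264 cm²/s

A = 6s²
dA/dt = 12s · ds/dt = 12·11·2 = 264 cm²/s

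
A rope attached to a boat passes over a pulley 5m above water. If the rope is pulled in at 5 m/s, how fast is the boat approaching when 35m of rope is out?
35√3/12 ≈ 5.052 m/s

rope² = x² + 5²
x = √(35² - 5²) = 20√3
dx/dt = (rope/x) · d(rope)/dt = (35/(20√3)) · (-5) = -35√3/12 m/s
The boat approaches at 35√3/12 ≈ 5.052 m/s.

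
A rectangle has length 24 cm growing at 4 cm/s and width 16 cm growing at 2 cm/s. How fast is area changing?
112 cm²/s

A = lw
dA/dt = w·dl/dt + l·dw/dt = 16·4 + 24·2 = 112 cm²/s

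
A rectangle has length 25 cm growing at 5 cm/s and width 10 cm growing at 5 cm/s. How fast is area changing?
175 cm²/s

A = lw
dA/dt = w·dl/dt + l·dw/dt = 10·5 + 25·5 = 175 cm²/s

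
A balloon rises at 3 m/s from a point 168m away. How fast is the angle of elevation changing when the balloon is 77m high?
0.014757 rad/s

tan(θ) = y/168
sec²(θ) · dθ/dt = (1/168) · dy/dt
dθ/dt = cos²(θ)/168 · 3 = 168/(168² + 77²) · 3
dθ/dt = 0.014757 rad/s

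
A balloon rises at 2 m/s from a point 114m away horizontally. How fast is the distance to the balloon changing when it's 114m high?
√2 ≈ 1.414 m/s

z² = 114² + y²
z = √(114² + 114²) = 114√2
dz/dt = y/z · dy/dt = 114/(114√2) · 2 = √2 ≈ 1.414 m/s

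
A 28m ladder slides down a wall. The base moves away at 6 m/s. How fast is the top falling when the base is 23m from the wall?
46√255/85 ≈ 8.642 m/s

x² + y² = 28²
2x·dx/dt + 2y·dy/dt = 0
dy/dt = -x/y · dx/dt = -23/√255 · 6 = -46√255/85 m/s
The top is descending at 46√255/85 ≈ 8.642 m/s.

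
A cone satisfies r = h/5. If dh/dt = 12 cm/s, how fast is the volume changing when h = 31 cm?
11532π/25 cm³/s

V = (1/3)π(h/5)²h = πh³/75
dV/dt = πh²/25 · 12
At h = 31: dV/dt = 11532π/25 cm³/s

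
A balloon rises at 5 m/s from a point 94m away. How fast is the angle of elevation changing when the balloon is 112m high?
0.021983 rad/s

tan(θ) = y/94
sec²(θ) · dθ/dt = (1/94) · dy/dt
dθ/dt = cos²(θ)/94 · 5 = 94/(94² + 112²) · 5
dθ/dt = 0.021983 rad/s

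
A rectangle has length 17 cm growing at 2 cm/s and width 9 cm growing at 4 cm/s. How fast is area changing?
86 cm²/s

A = lw
dA/dt = w·dl/dt + l·dw/dt = 9·2 + 17·4 = 86 cm²/s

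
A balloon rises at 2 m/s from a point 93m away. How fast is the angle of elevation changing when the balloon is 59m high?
0.015334 rad/s

tan(θ) = y/93
sec²(θ) · dθ/dt = (1/93) · dy/dt
dθ/dt = cos²(θ)/93 · 2 = 93/(93² + 59²) · 2
dθ/dt = 0.015334 rad/s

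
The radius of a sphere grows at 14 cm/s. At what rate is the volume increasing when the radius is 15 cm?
12600π cm³/s

V = (4/3)πr³
dV/dt = dV/dr · dr/dt = 4πr² · 14
At r = 15: dV/dt = 12600π cm³/s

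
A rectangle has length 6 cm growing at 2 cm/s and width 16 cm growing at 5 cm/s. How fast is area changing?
62 cm²/s

A = lw
dA/dt = w·dl/dt + l·dw/dt = 16·2 + 6·5 = 62 cm²/s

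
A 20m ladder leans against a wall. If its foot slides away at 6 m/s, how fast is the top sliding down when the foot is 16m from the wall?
8 m/s

x² + y² = 20²
2x·dx/dt + 2y·dy/dt = 0
dy/dt = -x/y · dx/dt = -16/12 · 6 = -8 m/s
The top is descending at 8 m/s.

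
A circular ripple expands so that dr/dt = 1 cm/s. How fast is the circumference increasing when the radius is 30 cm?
2π cm/s

C = 2πr
dC/dt = 2π · dr/dt = 2π · 1 = 2π cm/s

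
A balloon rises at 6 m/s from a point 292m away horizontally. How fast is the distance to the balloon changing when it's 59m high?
354√88745/88745 ≈ 1.188 m/s

z² = 292² + y²
z = √(292² + 59²) = √88745
dz/dt = y/z · dy/dt = 59/√88745 · 6 = 354√88745/88745 ≈ 1.188 m/s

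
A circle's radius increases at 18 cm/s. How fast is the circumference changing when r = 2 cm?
36π cm/s

C = 2πr
dC/dt = 2π · dr/dt = 2π · 18 = 36π cm/s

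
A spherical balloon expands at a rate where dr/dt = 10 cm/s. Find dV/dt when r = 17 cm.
11560π cm³/s

V = (4/3)πr³
dV/dt = dV/dr · dr/dt = 4πr² · 10
At r = 17: dV/dt = 11560π cm³/s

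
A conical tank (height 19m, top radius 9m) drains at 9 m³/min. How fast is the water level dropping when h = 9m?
361/(729π) ≈ 0.1576 m/min

r/h = 9/19, so r = (9/19)h
V = (1/3)πr²h = (1/3)π((9/19)h)²h = (27/361)πh³
dV/dh = (81/361)πh²
dh/dt = (dV/dt)/(dV/dh) = -9/((81/361)π·9²) = -361/(729π) m/min
The level is dropping at 361/(729π) ≈ 0.1576 m/min.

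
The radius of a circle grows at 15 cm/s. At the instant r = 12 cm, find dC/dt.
30π cm/s

C = 2πr
dC/dt = 2π · dr/dt = 2π · 15 = 30π cm/s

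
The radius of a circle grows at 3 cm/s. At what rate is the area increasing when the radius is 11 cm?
66π cm²/s

A = πr²
dA/dt = 2πr · dr/dt = 2π(11)(3) = 66π cm²/s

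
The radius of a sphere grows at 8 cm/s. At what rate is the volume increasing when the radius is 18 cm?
10368π cm³/s

V = (4/3)πr³
dV/dt = dV/dr · dr/dt = 4πr² · 8
At r = 18: dV/dt = 10368π cm³/s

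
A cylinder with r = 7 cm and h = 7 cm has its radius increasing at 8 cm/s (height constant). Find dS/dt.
336π cm²/s

S = 2πrh + 2πr² (lateral + bases)
dS/dt = (2πh + 4πr)·dr/dt = (2π·7 + 4π·7)·8
= 336π cm²/s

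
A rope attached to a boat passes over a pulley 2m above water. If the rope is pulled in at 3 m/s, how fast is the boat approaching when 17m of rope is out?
17√285/95 ≈ 3.021 m/s

rope² = x² + 2²
x = √(17² - 2²) = √285
dx/dt = (rope/x) · d(rope)/dt = (17/√285) · (-3) = -17√285/95 m/s
The boat approaches at 17√285/95 ≈ 3.021 m/s.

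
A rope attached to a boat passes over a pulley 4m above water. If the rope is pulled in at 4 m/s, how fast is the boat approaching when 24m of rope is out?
24√35/35 ≈ 4.057 m/s

rope² = x² + 4²
x = √(24² - 4²) = 4√35
dx/dt = (rope/x) · d(rope)/dt = (24/(4√35)) · (-4) = -24√35/35 m/s
The boat approaches at 24√35/35 ≈ 4.057 m/s.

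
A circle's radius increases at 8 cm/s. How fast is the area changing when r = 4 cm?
64π cm²/s

A = πr²
dA/dt = 2πr · dr/dt = 2π(4)(8) = 64π cm²/s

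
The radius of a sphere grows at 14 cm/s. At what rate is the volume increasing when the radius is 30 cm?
50400π cm³/s

V = (4/3)πr³
dV/dt = dV/dr · dr/dt = 4πr² · 14
At r = 30: dV/dt = 50400π cm³/s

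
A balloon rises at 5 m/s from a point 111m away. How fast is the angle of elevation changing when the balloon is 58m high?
0.035384 rad/s

tan(θ) = y/111
sec²(θ) · dθ/dt = (1/111) · dy/dt
dθ/dt = cos²(θ)/111 · 5 = 111/(111² + 58²) · 5
dθ/dt = 0.035384 rad/s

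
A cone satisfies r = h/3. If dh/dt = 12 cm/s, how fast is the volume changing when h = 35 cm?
4900π/3 cm³/s

V = (1/3)π(h/3)²h = πh³/27
dV/dt = πh²/9 · 12
At h = 35: dV/dt = 4900π/3 cm³/s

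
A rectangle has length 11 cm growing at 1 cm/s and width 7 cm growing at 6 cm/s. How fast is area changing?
73 cm²/s

A = lw
dA/dt = w·dl/dt + l·dw/dt = 7·1 + 11·6 = 73 cm²/s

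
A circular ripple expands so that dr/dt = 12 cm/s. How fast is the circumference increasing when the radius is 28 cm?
24π cm/s

C = 2πr
dC/dt = 2π · dr/dt = 2π · 12 = 24π cm/s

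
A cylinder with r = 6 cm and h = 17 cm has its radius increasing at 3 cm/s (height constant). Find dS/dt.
174π cm²/s

S = 2πrh + 2πr² (lateral + bases)
dS/dt = (2πh + 4πr)·dr/dt = (2π·17 + 4π·6)·3
= 174π cm²/s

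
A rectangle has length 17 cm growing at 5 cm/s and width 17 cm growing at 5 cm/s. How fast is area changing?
170 cm²/s

A = lw
dA/dt = w·dl/dt + l·dw/dt = 17·5 + 17·5 = 170 cm²/s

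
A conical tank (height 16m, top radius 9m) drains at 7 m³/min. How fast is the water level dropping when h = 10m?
448/(2025π) ≈ 0.07042 m/min

r/h = 9/16, so r = (9/16)h
V = (1/3)πr²h = (1/3)π((9/16)h)²h = (27/256)πh³
dV/dh = (81/256)πh²
dh/dt = (dV/dt)/(dV/dh) = -7/((81/256)π·10²) = -448/(2025π) m/min
The level is dropping at 448/(2025π) ≈ 0.07042 m/min.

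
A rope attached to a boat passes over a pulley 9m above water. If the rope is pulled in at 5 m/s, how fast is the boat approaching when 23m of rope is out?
115√7/56 ≈ 5.433 m/s

rope² = x² + 9²
x = √(23² - 9²) = 8√7
dx/dt = (rope/x) · d(rope)/dt = (23/(8√7)) · (-5) = -115√7/56 m/s
The boat approaches at 115√7/56 ≈ 5.433 m/s.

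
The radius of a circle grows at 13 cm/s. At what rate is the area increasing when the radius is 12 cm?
312π cm²/s

A = πr²
dA/dt = 2πr · dr/dt = 2π(12)(13) = 312π cm²/s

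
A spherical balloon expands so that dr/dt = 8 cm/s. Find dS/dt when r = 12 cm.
768π cm²/s

S = 4πr²
dS/dt = dS/dr · dr/dt = 8πr · 8
At r = 12: dS/dt = 768π cm²/s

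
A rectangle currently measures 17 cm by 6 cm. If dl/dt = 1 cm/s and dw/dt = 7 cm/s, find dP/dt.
16 cm/s

P = 2(l + w)
dP/dt = 2(dl/dt + dw/dt) = 2(1 + 7) = 16 cm/s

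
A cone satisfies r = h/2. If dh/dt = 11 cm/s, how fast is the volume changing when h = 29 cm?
9251π/4 cm³/s

V = (1/3)π(h/2)²h = πh³/12
dV/dt = πh²/4 · 11
At h = 29: dV/dt = 9251π/4 cm³/s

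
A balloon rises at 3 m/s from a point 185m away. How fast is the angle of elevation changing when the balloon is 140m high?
0.010311 rad/s

tan(θ) = y/185
sec²(θ) · dθ/dt = (1/185) · dy/dt
dθ/dt = cos²(θ)/185 · 3 = 185/(185² + 140²) · 3
dθ/dt = 0.010311 rad/s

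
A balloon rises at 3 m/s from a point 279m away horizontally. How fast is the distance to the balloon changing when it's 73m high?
219√83170/83170 ≈ 0.7594 m/s

z² = 279² + y²
z = √(279² + 73²) = √83170
dz/dt = y/z · dy/dt = 73/√83170 · 3 = 219√83170/83170 ≈ 0.7594 m/s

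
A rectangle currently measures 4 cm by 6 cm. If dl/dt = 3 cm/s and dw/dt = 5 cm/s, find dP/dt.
16 cm/s

P = 2(l + w)
dP/dt = 2(dl/dt + dw/dt) = 2(3 + 5) = 16 cm/s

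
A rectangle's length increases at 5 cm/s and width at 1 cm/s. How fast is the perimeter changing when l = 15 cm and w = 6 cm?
12 cm/s

P = 2(l + w)
dP/dt = 2(dl/dt + dw/dt) = 2(5 + 1) = 12 cm/s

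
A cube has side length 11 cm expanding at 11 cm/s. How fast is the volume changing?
3993 cm³/s

V = s³
dV/dt = 3s² · ds/dt = 3·11²·11 = 3993 cm³/s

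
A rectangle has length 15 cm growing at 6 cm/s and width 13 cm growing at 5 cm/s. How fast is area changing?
153 cm²/s

A = lw
dA/dt = w·dl/dt + l·dw/dt = 13·6 + 15·5 = 153 cm²/s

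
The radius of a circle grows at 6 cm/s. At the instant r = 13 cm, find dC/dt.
12π cm/s

C = 2πr
dC/dt = 2π · dr/dt = 2π · 6 = 12π cm/s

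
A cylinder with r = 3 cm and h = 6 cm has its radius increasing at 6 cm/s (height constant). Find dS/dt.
144π cm²/s

S = 2πrh + 2πr² (lateral + bases)
dS/dt = (2πh + 4πr)·dr/dt = (2π·6 + 4π·3)·6
= 144π cm²/s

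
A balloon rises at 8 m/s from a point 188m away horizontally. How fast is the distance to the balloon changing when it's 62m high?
248√9797/9797 ≈ 2.506 m/s

z² = 188² + y²
z = √(188² + 62²) = 2√9797
dz/dt = y/z · dy/dt = 62/(2√9797) · 8 = 248√9797/9797 ≈ 2.506 m/s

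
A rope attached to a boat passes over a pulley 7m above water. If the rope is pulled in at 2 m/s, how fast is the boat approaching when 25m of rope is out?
25/12 ≈ 2.083 m/s

rope² = x² + 7²
x = √(25² - 7²) = 24
dx/dt = (rope/x) · d(rope)/dt = (25/24) · (-2) = -25/12 m/s
The boat approaches at 25/12 ≈ 2.083 m/s.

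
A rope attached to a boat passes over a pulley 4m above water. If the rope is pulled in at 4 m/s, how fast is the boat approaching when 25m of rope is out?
100√609/609 ≈ 4.052 m/s

rope² = x² + 4²
x = √(25² - 4²) = √609
dx/dt = (rope/x) · d(rope)/dt = (25/√609) · (-4) = -100√609/609 m/s
The boat approaches at 100√609/609 ≈ 4.052 m/s.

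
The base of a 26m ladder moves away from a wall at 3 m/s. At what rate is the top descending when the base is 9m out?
27√595/595 ≈ 1.107 m/s

x² + y² = 26²
2x·dx/dt + 2y·dy/dt = 0
dy/dt = -x/y · dx/dt = -9/√595 · 3 = -27√595/595 m/s
The top is descending at 27√595/595 ≈ 1.107 m/s.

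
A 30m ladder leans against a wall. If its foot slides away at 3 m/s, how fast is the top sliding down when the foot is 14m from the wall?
21√11/44 ≈ 1.583 m/s

x² + y² = 30²
2x·dx/dt + 2y·dy/dt = 0
dy/dt = -x/y · dx/dt = -14/(8√11) · 3 = -21√11/44 m/s
The top is descending at 21√11/44 ≈ 1.583 m/s.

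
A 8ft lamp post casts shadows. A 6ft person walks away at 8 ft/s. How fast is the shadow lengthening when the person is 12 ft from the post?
24 ft/s

By similar triangles: 8/(x+s) = 6/s
Solving: s = 6x/2
ds/dt = 6/2 · dx/dt = 3 · 8 = 24 ft/s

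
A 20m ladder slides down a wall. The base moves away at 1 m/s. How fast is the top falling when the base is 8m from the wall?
2√21/21 ≈ 0.4364 m/s

x² + y² = 20²
2x·dx/dt + 2y·dy/dt = 0
dy/dt = -x/y · dx/dt = -8/(4√21) · 1 = -2√21/21 m/s
The top is descending at 2√21/21 ≈ 0.4364 m/s.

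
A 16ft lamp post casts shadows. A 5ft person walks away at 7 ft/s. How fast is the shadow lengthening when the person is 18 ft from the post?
35/11 ft/s

By similar triangles: 16/(x+s) = 5/s
Solving: s = 5x/11
ds/dt = 5/11 · dx/dt = 5/11 · 7 = 35/11 ft/s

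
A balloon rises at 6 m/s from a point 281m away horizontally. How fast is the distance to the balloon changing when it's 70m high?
420√83861/83861 ≈ 1.45 m/s

z² = 281² + y²
z = √(281² + 70²) = √83861
dz/dt = y/z · dy/dt = 70/√83861 · 6 = 420√83861/83861 ≈ 1.45 m/s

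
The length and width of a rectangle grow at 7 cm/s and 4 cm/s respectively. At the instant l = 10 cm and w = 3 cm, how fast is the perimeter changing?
22 cm/s

P = 2(l + w)
dP/dt = 2(dl/dt + dw/dt) = 2(7 + 4) = 22 cm/s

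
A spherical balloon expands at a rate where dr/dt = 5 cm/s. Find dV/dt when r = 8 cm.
1280π cm³/s

V = (4/3)πr³
dV/dt = dV/dr · dr/dt = 4πr² · 5
At r = 8: dV/dt = 1280π cm³/s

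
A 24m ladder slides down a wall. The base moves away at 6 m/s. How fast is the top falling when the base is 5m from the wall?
30√551/551 ≈ 1.278 m/s

x² + y² = 24²
2x·dx/dt + 2y·dy/dt = 0
dy/dt = -x/y · dx/dt = -5/√551 · 6 = -30√551/551 m/s
The top is descending at 30√551/551 ≈ 1.278 m/s.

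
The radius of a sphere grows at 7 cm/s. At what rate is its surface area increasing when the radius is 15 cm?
840π cm²/s

S = 4πr²
dS/dt = dS/dr · dr/dt = 8πr · 7
At r = 15: dS/dt = 840π cm²/s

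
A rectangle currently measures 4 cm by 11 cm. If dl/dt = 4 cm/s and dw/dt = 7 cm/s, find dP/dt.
22 cm/s

P = 2(l + w)
dP/dt = 2(dl/dt + dw/dt) = 2(4 + 7) = 22 cm/s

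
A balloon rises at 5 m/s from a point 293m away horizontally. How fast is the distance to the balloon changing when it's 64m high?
64√89945/17989 ≈ 1.067 m/s

z² = 293² + y²
z = √(293² + 64²) = √89945
dz/dt = y/z · dy/dt = 64/√89945 · 5 = 64√89945/17989 ≈ 1.067 m/s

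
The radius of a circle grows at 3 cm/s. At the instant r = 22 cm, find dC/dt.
6π cm/s

C = 2πr
dC/dt = 2π · dr/dt = 2π · 3 = 6π cm/s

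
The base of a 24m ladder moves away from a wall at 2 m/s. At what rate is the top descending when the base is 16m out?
4√5/5 ≈ 1.789 m/s

x² + y² = 24²
2x·dx/dt + 2y·dy/dt = 0
dy/dt = -x/y · dx/dt = -16/(8√5) · 2 = -4√5/5 m/s
The top is descending at 4√5/5 ≈ 1.789 m/s.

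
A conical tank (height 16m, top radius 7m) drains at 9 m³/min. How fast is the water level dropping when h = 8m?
36/(49π) ≈ 0.2339 m/min

r/h = 7/16, so r = (7/16)h
V = (1/3)πr²h = (1/3)π((7/16)h)²h = (49/768)πh³
dV/dh = (49/256)πh²
dh/dt = (dV/dt)/(dV/dh) = -9/((49/256)π·8²) = -36/(49π) m/min
The level is dropping at 36/(49π) ≈ 0.2339 m/min.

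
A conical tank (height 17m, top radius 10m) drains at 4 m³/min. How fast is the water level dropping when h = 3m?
289/(225π) ≈ 0.4089 m/min

r/h = 10/17, so r = (10/17)h
V = (1/3)πr²h = (1/3)π((10/17)h)²h = (100/867)πh³
dV/dh = (100/289)πh²
dh/dt = (dV/dt)/(dV/dh) = -4/((100/289)π·3²) = -289/(225π) m/min
The level is dropping at 289/(225π) ≈ 0.4089 m/min.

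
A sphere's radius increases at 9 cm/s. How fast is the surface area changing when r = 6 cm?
432π cm²/s

S = 4πr²
dS/dt = dS/dr · dr/dt = 8πr · 9
At r = 6: dS/dt = 432π cm²/s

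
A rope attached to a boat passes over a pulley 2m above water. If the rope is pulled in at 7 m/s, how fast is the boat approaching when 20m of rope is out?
70√11/33 ≈ 7.035 m/s

rope² = x² + 2²
x = √(20² - 2²) = 6√11
dx/dt = (rope/x) · d(rope)/dt = (20/(6√11)) · (-7) = -70√11/33 m/s
The boat approaches at 70√11/33 ≈ 7.035 m/s.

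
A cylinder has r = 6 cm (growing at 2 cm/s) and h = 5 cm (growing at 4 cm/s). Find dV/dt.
264π cm³/s

V = πr²h
dV/dt = 2πrh·dr/dt + πr²·dh/dt
= 2π(6)(5)(2) + π(6)²(4)
= 264π cm³/s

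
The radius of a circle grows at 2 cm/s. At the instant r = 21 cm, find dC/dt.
4π cm/s

C = 2πr
dC/dt = 2π · dr/dt = 2π · 2 = 4π cm/s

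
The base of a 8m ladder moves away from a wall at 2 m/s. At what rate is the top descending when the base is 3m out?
6√55/55 ≈ 0.809 m/s

x² + y² = 8²
2x·dx/dt + 2y·dy/dt = 0
dy/dt = -x/y · dx/dt = -3/√55 · 2 = -6√55/55 m/s
The top is descending at 6√55/55 ≈ 0.809 m/s.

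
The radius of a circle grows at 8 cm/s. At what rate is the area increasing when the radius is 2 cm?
32π cm²/s

A = πr²
dA/dt = 2πr · dr/dt = 2π(2)(8) = 32π cm²/s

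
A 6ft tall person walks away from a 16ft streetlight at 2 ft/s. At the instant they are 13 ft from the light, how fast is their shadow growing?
6/5 ft/s

By similar triangles: 16/(x+s) = 6/s
Solving: s = 6x/10
ds/dt = 6/10 · dx/dt = 3/5 · 2 = 6/5 ft/s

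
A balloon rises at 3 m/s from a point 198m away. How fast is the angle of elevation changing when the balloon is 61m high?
0.013838 rad/s

tan(θ) = y/198
sec²(θ) · dθ/dt = (1/198) · dy/dt
dθ/dt = cos²(θ)/198 · 3 = 198/(198² + 61²) · 3
dθ/dt = 0.013838 rad/s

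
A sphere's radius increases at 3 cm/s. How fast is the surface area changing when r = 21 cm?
504π cm²/s

S = 4πr²
dS/dt = dS/dr · dr/dt = 8πr · 3
At r = 21: dS/dt = 504π cm²/s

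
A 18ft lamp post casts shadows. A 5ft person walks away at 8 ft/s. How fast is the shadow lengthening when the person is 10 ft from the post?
40/13 ft/s

By similar triangles: 18/(x+s) = 5/s
Solving: s = 5x/13
ds/dt = 5/13 · dx/dt = 5/13 · 8 = 40/13 ft/s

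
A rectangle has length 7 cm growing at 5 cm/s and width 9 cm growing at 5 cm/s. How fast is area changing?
80 cm²/s

A = lw
dA/dt = w·dl/dt + l·dw/dt = 9·5 + 7·5 = 80 cm²/s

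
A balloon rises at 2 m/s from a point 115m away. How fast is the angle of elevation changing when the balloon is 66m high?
0.013082 rad/s

tan(θ) = y/115
sec²(θ) · dθ/dt = (1/115) · dy/dt
dθ/dt = cos²(θ)/115 · 2 = 115/(115² + 66²) · 2
dθ/dt = 0.013082 rad/s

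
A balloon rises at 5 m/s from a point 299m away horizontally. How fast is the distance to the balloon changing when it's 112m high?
112√101945/20389 ≈ 1.754 m/s

z² = 299² + y²
z = √(299² + 112²) = √101945
dz/dt = y/z · dy/dt = 112/√101945 · 5 = 112√101945/20389 ≈ 1.754 m/s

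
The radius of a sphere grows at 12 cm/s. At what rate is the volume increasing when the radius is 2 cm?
192π cm³/s

V = (4/3)πr³
dV/dt = dV/dr · dr/dt = 4πr² · 12
At r = 2: dV/dt = 192π cm³/s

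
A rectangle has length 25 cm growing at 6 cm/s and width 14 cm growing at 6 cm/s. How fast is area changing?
234 cm²/s

A = lw
dA/dt = w·dl/dt + l·dw/dt = 14·6 + 25·6 = 234 cm²/s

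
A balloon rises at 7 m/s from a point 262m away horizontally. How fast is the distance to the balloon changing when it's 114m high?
399√20410/20410 ≈ 2.793 m/s

z² = 262² + y²
z = √(262² + 114²) = 2√20410
dz/dt = y/z · dy/dt = 114/(2√20410) · 7 = 399√20410/20410 ≈ 2.793 m/s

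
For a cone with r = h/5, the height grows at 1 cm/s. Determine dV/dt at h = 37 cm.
1369π/25 cm³/s

V = (1/3)π(h/5)²h = πh³/75
dV/dt = πh²/25 · 1
At h = 37: dV/dt = 1369π/25 cm³/s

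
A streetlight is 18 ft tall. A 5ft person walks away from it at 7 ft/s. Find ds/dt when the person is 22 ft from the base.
35/13 ft/s

By similar triangles: 18/(x+s) = 5/s
Solving: s = 5x/13
ds/dt = 5/13 · dx/dt = 5/13 · 7 = 35/13 ft/s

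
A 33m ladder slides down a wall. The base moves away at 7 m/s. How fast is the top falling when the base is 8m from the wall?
56√41/205 ≈ 1.749 m/s

x² + y² = 33²
2x·dx/dt + 2y·dy/dt = 0
dy/dt = -x/y · dx/dt = -8/(5√41) · 7 = -56√41/205 m/s
The top is descending at 56√41/205 ≈ 1.749 m/s.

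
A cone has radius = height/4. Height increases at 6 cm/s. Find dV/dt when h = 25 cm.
1875π/8 cm³/s

V = (1/3)π(h/4)²h = πh³/48
dV/dt = πh²/16 · 6
At h = 25: dV/dt = 1875π/8 cm³/s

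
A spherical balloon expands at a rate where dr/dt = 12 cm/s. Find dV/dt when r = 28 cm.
37632π cm³/s

V = (4/3)πr³
dV/dt = dV/dr · dr/dt = 4πr² · 12
At r = 28: dV/dt = 37632π cm³/s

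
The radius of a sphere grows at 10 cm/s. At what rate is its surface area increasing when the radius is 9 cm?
720π cm²/s

S = 4πr²
dS/dt = dS/dr · dr/dt = 8πr · 10
At r = 9: dS/dt = 720π cm²/s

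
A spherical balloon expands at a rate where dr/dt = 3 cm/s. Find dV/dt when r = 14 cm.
2352π cm³/s

V = (4/3)πr³
dV/dt = dV/dr · dr/dt = 4πr² · 3
At r = 14: dV/dt = 2352π cm³/s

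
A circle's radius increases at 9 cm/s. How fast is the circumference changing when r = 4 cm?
18π cm/s

C = 2πr
dC/dt = 2π · dr/dt = 2π · 9 = 18π cm/s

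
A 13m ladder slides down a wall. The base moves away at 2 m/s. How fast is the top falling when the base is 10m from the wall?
20√69/69 ≈ 2.408 m/s

x² + y² = 13²
2x·dx/dt + 2y·dy/dt = 0
dy/dt = -x/y · dx/dt = -10/√69 · 2 = -20√69/69 m/s
The top is descending at 20√69/69 ≈ 2.408 m/s.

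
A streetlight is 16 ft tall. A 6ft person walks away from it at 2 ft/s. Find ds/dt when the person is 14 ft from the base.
6/5 ft/s

By similar triangles: 16/(x+s) = 6/s
Solving: s = 6x/10
ds/dt = 6/10 · dx/dt = 3/5 · 2 = 6/5 ft/s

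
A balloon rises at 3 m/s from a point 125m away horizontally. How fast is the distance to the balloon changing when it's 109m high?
327√27506/27506 ≈ 1.972 m/s

z² = 125² + y²
z = √(125² + 109²) = √27506
dz/dt = y/z · dy/dt = 109/√27506 · 3 = 327√27506/27506 ≈ 1.972 m/s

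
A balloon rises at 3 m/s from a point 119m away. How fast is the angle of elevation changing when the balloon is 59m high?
0.020236 rad/s

tan(θ) = y/119
sec²(θ) · dθ/dt = (1/119) · dy/dt
dθ/dt = cos²(θ)/119 · 3 = 119/(119² + 59²) · 3
dθ/dt = 0.020236 rad/s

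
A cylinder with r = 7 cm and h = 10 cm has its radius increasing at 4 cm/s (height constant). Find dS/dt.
192π cm²/s

S = 2πrh + 2πr² (lateral + bases)
dS/dt = (2πh + 4πr)·dr/dt = (2π·10 + 4π·7)·4
= 192π cm²/s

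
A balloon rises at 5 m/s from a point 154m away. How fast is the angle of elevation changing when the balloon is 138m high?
0.018007 rad/s

tan(θ) = y/154
sec²(θ) · dθ/dt = (1/154) · dy/dt
dθ/dt = cos²(θ)/154 · 5 = 154/(154² + 138²) · 5
dθ/dt = 0.018007 rad/s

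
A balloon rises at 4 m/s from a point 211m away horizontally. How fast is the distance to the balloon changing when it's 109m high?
218√56402/28201 ≈ 1.836 m/s

z² = 211² + y²
z = √(211² + 109²) = √56402
dz/dt = y/z · dy/dt = 109/√56402 · 4 = 218√56402/28201 ≈ 1.836 m/s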